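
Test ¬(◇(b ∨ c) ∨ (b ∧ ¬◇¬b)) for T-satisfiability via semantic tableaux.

Satisfiable

1. ¬(◇(b ∨ c) ∨ (b ∧ ¬◇¬b)), w0
2. ¬◇(b ∨ c), w0
3. ¬(b ∧ ¬◇¬b), w0
4. ¬(b ∨ c), w0
5. ¬b, w0
6. ¬c, w0
7. ◇¬b, w0
8. ¬b, w1
9. ¬(b ∨ c), w1
10. ¬c, w1
Accessibility: w0Rw0, w0Rw1, w1Rw1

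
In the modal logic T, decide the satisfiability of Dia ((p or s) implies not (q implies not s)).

1. Dia ((p or s) implies not (q implies not s)), w0
2. (p or s) implies not (q implies not s), w1   [Dia-rule on 1: fresh world w1, w0Rw1]
3. not (q implies not s), w1   [implies-rule on 2 (branches; this branch)]
4. q, w1   [neg-implies-rule on 3]
5. s, w1   [neg-implies-rule on 3]
Accessibility: w0Rw0, w0Rw1, w1Rw1

Yes, satisfiable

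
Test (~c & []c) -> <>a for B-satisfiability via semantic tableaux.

Yes, satisfiable

1. (~c & []c) -> <>a, 0
2. <>a, 0   [->-rule on 1 (branches; this branch)]
3. a, 1   [<>-rule on 2: fresh world 1, 0R1]
Accessibility: 0R0, 0R1, 1R0, 1R1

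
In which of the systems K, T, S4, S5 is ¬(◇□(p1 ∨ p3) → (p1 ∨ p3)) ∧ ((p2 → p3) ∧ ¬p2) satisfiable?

K, T, S4

S5-tableau for the formula:
1. ¬(◇□(p1 ∨ p3) → (p1 ∨ p3)) ∧ ((p2 → p3) ∧ ¬p2), 0
2. ¬(◇□(p1 ∨ p3) → (p1 ∨ p3)), 0
3. (p2 → p3) ∧ ¬p2, 0
4. ◇□(p1 ∨ p3), 0
5. ¬(p1 ∨ p3), 0
6. p2 → p3, 0
7. ¬p2, 0
8. ¬p1, 0
9. ¬p3, 0
10. □(p1 ∨ p3), 1
11. p1 ∨ p3, 0
12. p1 ∨ p3, 1
13. p3, 0
Accessibility: 0R0, 0R1, 1R0, 1R1
Branch closes: p3 and ¬p3 both at 0.
Every branch closes (one shown): unsatisfiable in S5.
S4-tableau for the formula:
1. ¬(◇□(p1 ∨ p3) → (p1 ∨ p3)) ∧ ((p2 → p3) ∧ ¬p2), 0
2. ¬(◇□(p1 ∨ p3) → (p1 ∨ p3)), 0
3. (p2 → p3) ∧ ¬p2, 0
4. ◇□(p1 ∨ p3), 0
5. ¬(p1 ∨ p3), 0
6. p2 → p3, 0
7. ¬p2, 0
8. ¬p1, 0
9. ¬p3, 0
10. □(p1 ∨ p3), 1
11. p1 ∨ p3, 1
12. p3, 1
Accessibility: 0R0, 0R1, 1R1
Complete open branch: satisfiable in S4, hence also in K, T (this S4-model is also a K-model and a T-model).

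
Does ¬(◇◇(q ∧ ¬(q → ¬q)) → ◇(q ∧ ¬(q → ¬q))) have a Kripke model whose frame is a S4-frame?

1. ¬(◇◇(q ∧ ¬(q → ¬q)) → ◇(q ∧ ¬(q → ¬q))), w0
2. ◇◇(q ∧ ¬(q → ¬q)), w0   [¬→-rule on 1]
3. ¬◇(q ∧ ¬(q → ¬q)), w0   [¬→-rule on 1]
4. ¬(q ∧ ¬(q → ¬q)), w0   [¬◇-rule on 3 via w0Rw0]
5. q → ¬q, w0   [¬∧-rule on 4 (branches; this branch)]
6. ¬q, w0   [→-rule on 5 (branches; this branch)]
7. ◇(q ∧ ¬(q → ¬q)), w1   [◇-rule on 2: fresh world w1, w0Rw1]
8. ¬(q ∧ ¬(q → ¬q)), w1   [¬◇-rule on 3 via w0Rw1]
9. q → ¬q, w1   [¬∧-rule on 8 (branches; this branch)]
10. ¬q, w1   [→-rule on 9 (branches; this branch)]
11. q ∧ ¬(q → ¬q), w2   [◇-rule on 7: fresh world w2, w1Rw2]
12. q, w2   [∧-rule on 11]
13. ¬(q → ¬q), w2   [∧-rule on 11]
14. ¬(q ∧ ¬(q → ¬q)), w2   [¬◇-rule on 3 via w0Rw2]
15. q → ¬q, w2   [¬∧-rule on 14 (branches; this branch)]
16. ¬q, w2   [→-rule on 15 (branches; this branch)]
Accessibility: w0Rw0, w0Rw1, w0Rw2, w1Rw1, w1Rw2, w2Rw2
Branch closes: q and ¬q both at w2.
All branches of the tableau close; one closing branch shown above.

Unsatisfiable (every branch closes)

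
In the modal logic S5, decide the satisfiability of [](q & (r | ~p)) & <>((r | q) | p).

1. [](q & (r | ~p)) & <>((r | q) | p), w0
2. [](q & (r | ~p)), w0
3. <>((r | q) | p), w0
4. q & (r | ~p), w0
5. q, w0
6. r | ~p, w0
7. ~p, w0
8. (r | q) | p, w1
9. q & (r | ~p), w1
10. q, w1
11. r | ~p, w1
12. p, w1
13. r, w1
Accessibility: w0Rw0, w0Rw1, w1Rw0, w1Rw1

Satisfiable (open branch found)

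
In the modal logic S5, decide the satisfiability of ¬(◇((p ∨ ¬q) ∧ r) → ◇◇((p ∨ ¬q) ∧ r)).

Unsatisfiable (every branch closes)

1. ¬(◇((p ∨ ¬q) ∧ r) → ◇◇((p ∨ ¬q) ∧ r)), 0
2. ◇((p ∨ ¬q) ∧ r), 0
3. ¬◇◇((p ∨ ¬q) ∧ r), 0
4. ¬◇((p ∨ ¬q) ∧ r), 0
5. ¬((p ∨ ¬q) ∧ r), 0
6. ¬(p ∨ ¬q), 0
7. ¬p, 0
8. q, 0
9. (p ∨ ¬q) ∧ r, 1
10. p ∨ ¬q, 1
11. r, 1
12. ¬◇((p ∨ ¬q) ∧ r), 1
13. ¬((p ∨ ¬q) ∧ r), 1
14. ¬q, 1
15. ¬(p ∨ ¬q), 1
16. ¬p, 1
17. q, 1
Accessibility: 0R0, 0R1, 1R0, 1R1
Branch closes: q and ¬q both at 1.
(One branch shown.) All branches close.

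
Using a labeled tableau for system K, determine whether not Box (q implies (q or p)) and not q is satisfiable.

No, unsatisfiable

1. not Box (q implies (q or p)) and not q, w0
2. not Box (q implies (q or p)), w0   [and-rule on 1]
3. not q, w0   [and-rule on 1]
4. not (q implies (q or p)), w1   [neg-Box-rule on 2: fresh world w1, w0Rw1]
5. q, w1   [neg-implies-rule on 4]
6. not (q or p), w1   [neg-implies-rule on 4]
7. not q, w1   [neg-or-rule on 6]
8. not p, w1   [neg-or-rule on 6]
Accessibility: w0Rw1
Branch closes: q and not q both at w1.
All branches of the tableau close; one closing branch shown above.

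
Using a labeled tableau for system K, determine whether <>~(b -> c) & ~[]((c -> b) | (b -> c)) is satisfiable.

1. <>~(b -> c) & ~[]((c -> b) | (b -> c)), w0
2. <>~(b -> c), w0
3. ~[]((c -> b) | (b -> c)), w0
4. ~(b -> c), w1
5. b, w1
6. ~c, w1
7. ~((c -> b) | (b -> c)), w2
8. ~(c -> b), w2
9. ~(b -> c), w2
10. c, w2
11. ~b, w2
12. b, w2
13. ~c, w2
Accessibility: w0Rw1, w0Rw2
Branch closes: b and ~b both at w2.
Every branch closes; the branch above is one of them.

Unsatisfiable (every branch closes)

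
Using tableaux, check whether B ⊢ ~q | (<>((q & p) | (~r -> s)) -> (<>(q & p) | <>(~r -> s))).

Valid

Tableau for the negation ~(~q | (<>((q & p) | (~r -> s)) -> (<>(q & p) | <>(~r -> s)))):
1. ~(~q | (<>((q & p) | (~r -> s)) -> (<>(q & p) | <>(~r -> s)))), 0
2. q, 0
3. ~(<>((q & p) | (~r -> s)) -> (<>(q & p) | <>(~r -> s))), 0
4. <>((q & p) | (~r -> s)), 0
5. ~(<>(q & p) | <>(~r -> s)), 0
6. ~<>(q & p), 0
7. ~<>(~r -> s), 0
8. ~(q & p), 0
9. ~(~r -> s), 0
10. ~r, 0
11. ~s, 0
12. ~p, 0
13. (q & p) | (~r -> s), 1
14. ~(q & p), 1
15. ~(~r -> s), 1
16. ~r, 1
17. ~s, 1
18. ~r -> s, 1
19. ~p, 1
20. s, 1
Accessibility: 0R0, 0R1, 1R0, 1R1
Branch closes: s and ~s both at 1.
All branches of the negation close; one closing branch shown above.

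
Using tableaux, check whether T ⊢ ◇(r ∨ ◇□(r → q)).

Tableau for the negation ¬◇(r ∨ ◇□(r → q)):
1. ¬◇(r ∨ ◇□(r → q)), 0
2. ¬(r ∨ ◇□(r → q)), 0
3. ¬r, 0
4. ¬◇□(r → q), 0
5. ¬□(r → q), 0
6. ¬(r → q), 1
7. r, 1
8. ¬q, 1
9. ¬(r ∨ ◇□(r → q)), 1
10. ¬r, 1
11. ¬◇□(r → q), 1
Accessibility: 0R0, 0R1, 1R1
Branch closes: r and ¬r both at 1.
Every branch of the negation's tableau closes; the branch above is one of them.

Valid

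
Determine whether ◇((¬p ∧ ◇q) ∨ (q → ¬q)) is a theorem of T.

Not valid

Tableau for the negation ¬◇((¬p ∧ ◇q) ∨ (q → ¬q)):
1. ¬◇((¬p ∧ ◇q) ∨ (q → ¬q)), 0
2. ¬((¬p ∧ ◇q) ∨ (q → ¬q)), 0   [¬◇-rule on 1 via 0R0]
3. ¬(¬p ∧ ◇q), 0   [¬∨-rule on 2]
4. ¬(q → ¬q), 0   [¬∨-rule on 2]
5. q, 0   [¬→-rule on 4]
6. p, 0   [¬∧-rule on 3 (branches; this branch)]
Accessibility: 0R0
The negation has an open branch (countermodel exists).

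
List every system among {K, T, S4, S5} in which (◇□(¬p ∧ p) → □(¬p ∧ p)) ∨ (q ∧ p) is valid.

T, S4, S5

T-tableau for the negation ¬((◇□(¬p ∧ p) → □(¬p ∧ p)) ∨ (q ∧ p)):
1. ¬((◇□(¬p ∧ p) → □(¬p ∧ p)) ∨ (q ∧ p)), u
2. ¬(◇□(¬p ∧ p) → □(¬p ∧ p)), u
3. ¬(q ∧ p), u
4. ◇□(¬p ∧ p), u
5. ¬□(¬p ∧ p), u
6. ¬p, u
7. □(¬p ∧ p), v
8. ¬p ∧ p, v
9. ¬p, v
10. p, v
Accessibility: uRu, uRv, vRv
Branch closes: p and ¬p both at v.
Every branch closes (one shown): valid in T, hence also in S4, S5 (every theorem of T is a theorem of S4 and S5).
K-tableau for the negation ¬((◇□(¬p ∧ p) → □(¬p ∧ p)) ∨ (q ∧ p)):
1. ¬((◇□(¬p ∧ p) → □(¬p ∧ p)) ∨ (q ∧ p)), u
2. ¬(◇□(¬p ∧ p) → □(¬p ∧ p)), u
3. ¬(q ∧ p), u
4. ◇□(¬p ∧ p), u
5. ¬□(¬p ∧ p), u
6. ¬p, u
7. □(¬p ∧ p), v
8. ¬(¬p ∧ p), w
9. ¬p, w
Accessibility: uRv, uRw
Complete open branch: countermodel on a K-frame, so not valid in K.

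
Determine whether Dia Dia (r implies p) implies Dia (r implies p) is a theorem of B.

Tableau for the negation not (Dia Dia (r implies p) implies Dia (r implies p)):
1. not (Dia Dia (r implies p) implies Dia (r implies p)), w0
2. Dia Dia (r implies p), w0
3. not Dia (r implies p), w0
4. not (r implies p), w0
5. r, w0
6. not p, w0
7. Dia (r implies p), w1
8. not (r implies p), w1
9. r, w1
10. not p, w1
11. r implies p, w2
12. p, w2
Accessibility: w0Rw0, w0Rw1, w1Rw0, w1Rw1, w1Rw2, w2Rw1, w2Rw2
The negation has an open branch (countermodel exists).

No, not valid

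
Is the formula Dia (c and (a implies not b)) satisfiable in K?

Yes, satisfiable

1. Dia (c and (a implies not b)), 0
2. c and (a implies not b), 1
3. c, 1
4. a implies not b, 1
5. not b, 1
Accessibility: 0R1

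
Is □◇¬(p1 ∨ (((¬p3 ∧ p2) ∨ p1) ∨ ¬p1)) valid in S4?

No, not valid

Tableau for the negation ¬□◇¬(p1 ∨ (((¬p3 ∧ p2) ∨ p1) ∨ ¬p1)):
1. ¬□◇¬(p1 ∨ (((¬p3 ∧ p2) ∨ p1) ∨ ¬p1)), 0
2. ¬◇¬(p1 ∨ (((¬p3 ∧ p2) ∨ p1) ∨ ¬p1)), 1   [¬□-rule on 1: fresh world 1, 0R1]
3. p1 ∨ (((¬p3 ∧ p2) ∨ p1) ∨ ¬p1), 1   [¬◇-rule on 2 via 1R1]
4. ((¬p3 ∧ p2) ∨ p1) ∨ ¬p1, 1   [∨-rule on 3 (branches; this branch)]
5. ¬p1, 1   [∨-rule on 4 (branches; this branch)]
Accessibility: 0R0, 0R1, 1R1
The negation has an open branch (countermodel exists).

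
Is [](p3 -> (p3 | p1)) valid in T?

Tableau for the negation ~[](p3 -> (p3 | p1)):
1. ~[](p3 -> (p3 | p1)), 0
2. ~(p3 -> (p3 | p1)), 1
3. p3, 1
4. ~(p3 | p1), 1
5. ~p3, 1
6. ~p1, 1
Accessibility: 0R0, 0R1, 1R1
Branch closes: p3 and ~p3 both at 1.
Every branch of the negation's tableau closes; the branch above is one of them.

Valid in T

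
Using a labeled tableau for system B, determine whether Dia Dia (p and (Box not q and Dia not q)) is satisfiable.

1. Dia Dia (p and (Box not q and Dia not q)), w0
2. Dia (p and (Box not q and Dia not q)), w1
3. p and (Box not q and Dia not q), w2
4. p, w2
5. Box not q and Dia not q, w2
6. Box not q, w2
7. Dia not q, w2
8. not q, w1
9. not q, w2
10. not q, w3
Accessibility: w0Rw0, w0Rw1, w1Rw0, w1Rw1, w1Rw2, w2Rw1, w2Rw2, w2Rw3, w3Rw2, w3Rw3

Yes, satisfiable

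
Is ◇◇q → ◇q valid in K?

No, not valid

Tableau for the negation ¬(◇◇q → ◇q):
1. ¬(◇◇q → ◇q), u
2. ◇◇q, u
3. ¬◇q, u
4. ◇q, v
5. ¬q, v
6. q, w
Accessibility: uRv, vRw
The negation has an open branch (countermodel exists).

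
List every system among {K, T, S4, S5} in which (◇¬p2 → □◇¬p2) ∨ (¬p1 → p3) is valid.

S4-tableau for the negation ¬((◇¬p2 → □◇¬p2) ∨ (¬p1 → p3)):
1. ¬((◇¬p2 → □◇¬p2) ∨ (¬p1 → p3)), w0
2. ¬(◇¬p2 → □◇¬p2), w0
3. ¬(¬p1 → p3), w0
4. ◇¬p2, w0
5. ¬□◇¬p2, w0
6. ¬p1, w0
7. ¬p3, w0
8. ¬p2, w1
9. ¬◇¬p2, w2
10. p2, w2
Accessibility: w0Rw0, w0Rw1, w0Rw2, w1Rw1, w2Rw2
Complete open branch: countermodel on an S4-frame, so not valid in S4, nor in K, T (the same frame is also a K-frame and a T-frame).
S5-tableau for the negation ¬((◇¬p2 → □◇¬p2) ∨ (¬p1 → p3)):
1. ¬((◇¬p2 → □◇¬p2) ∨ (¬p1 → p3)), w0
2. ¬(◇¬p2 → □◇¬p2), w0
3. ¬(¬p1 → p3), w0
4. ◇¬p2, w0
5. ¬□◇¬p2, w0
6. ¬p1, w0
7. ¬p3, w0
8. ¬p2, w1
9. ¬◇¬p2, w2
10. p2, w0
11. p2, w1
Accessibility: w0Rw0, w0Rw1, w0Rw2, w1Rw0, w1Rw1, w1Rw2, w2Rw0, w2Rw1, w2Rw2
Branch closes: p2 and ¬p2 both at w1.
Every branch closes (one shown): valid in S5.

S5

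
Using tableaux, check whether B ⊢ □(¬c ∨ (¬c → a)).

Tableau for the negation ¬□(¬c ∨ (¬c → a)):
1. ¬□(¬c ∨ (¬c → a)), 0
2. ¬(¬c ∨ (¬c → a)), 1
3. c, 1
4. ¬(¬c → a), 1
5. ¬c, 1
6. ¬a, 1
Accessibility: 0R0, 0R1, 1R0, 1R1
Branch closes: c and ¬c both at 1.
Every branch of the negation's tableau closes; the branch above is one of them.

Valid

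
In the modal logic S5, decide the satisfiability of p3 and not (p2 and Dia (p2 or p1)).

Yes, satisfiable

1. p3 and not (p2 and Dia (p2 or p1)), w0
2. p3, w0
3. not (p2 and Dia (p2 or p1)), w0
4. not Dia (p2 or p1), w0
5. not (p2 or p1), w0
6. not p2, w0
7. not p1, w0
Accessibility: w0Rw0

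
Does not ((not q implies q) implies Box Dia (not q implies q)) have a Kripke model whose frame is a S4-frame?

1. not ((not q implies q) implies Box Dia (not q implies q)), w0
2. not q implies q, w0
3. not Box Dia (not q implies q), w0
4. q, w0
5. not Dia (not q implies q), w1
6. not (not q implies q), w1
7. not q, w1
Accessibility: w0Rw0, w0Rw1, w1Rw1

Yes, satisfiable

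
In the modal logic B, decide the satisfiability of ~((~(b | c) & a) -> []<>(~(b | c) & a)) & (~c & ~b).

Unsatisfiable

1. ~((~(b | c) & a) -> []<>(~(b | c) & a)) & (~c & ~b), w0
2. ~((~(b | c) & a) -> []<>(~(b | c) & a)), w0
3. ~c & ~b, w0
4. ~(b | c) & a, w0
5. ~[]<>(~(b | c) & a), w0
6. ~c, w0
7. ~b, w0
8. ~(b | c), w0
9. a, w0
10. ~<>(~(b | c) & a), w1
11. ~(~(b | c) & a), w0
12. ~(~(b | c) & a), w1
13. b | c, w0
14. ~a, w1
15. c, w0
Accessibility: w0Rw0, w0Rw1, w1Rw0, w1Rw1
Branch closes: c and ~c both at w0.
All branches of the tableau close; one closing branch shown above.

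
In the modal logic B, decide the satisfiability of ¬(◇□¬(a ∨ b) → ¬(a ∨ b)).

Unsatisfiable

1. ¬(◇□¬(a ∨ b) → ¬(a ∨ b)), w0
2. ◇□¬(a ∨ b), w0
3. a ∨ b, w0
4. b, w0
5. □¬(a ∨ b), w1
6. ¬(a ∨ b), w0
7. ¬a, w0
8. ¬b, w0
Accessibility: w0Rw0, w0Rw1, w1Rw0, w1Rw1
Branch closes: b and ¬b both at w0.
Every branch closes; the branch above is one of them.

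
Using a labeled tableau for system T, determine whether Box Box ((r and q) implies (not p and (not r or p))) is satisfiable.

1. Box Box ((r and q) implies (not p and (not r or p))), w0
2. Box ((r and q) implies (not p and (not r or p))), w0
3. (r and q) implies (not p and (not r or p)), w0
4. not p and (not r or p), w0
5. not p, w0
6. not r or p, w0
7. not r, w0
Accessibility: w0Rw0

Yes, satisfiable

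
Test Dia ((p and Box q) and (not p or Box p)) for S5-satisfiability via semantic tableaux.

1. Dia ((p and Box q) and (not p or Box p)), u
2. (p and Box q) and (not p or Box p), v
3. p and Box q, v
4. not p or Box p, v
5. p, v
6. Box q, v
7. q, u
8. q, v
9. Box p, v
10. p, u
Accessibility: uRu, uRv, vRu, vRv

Satisfiable (open branch found)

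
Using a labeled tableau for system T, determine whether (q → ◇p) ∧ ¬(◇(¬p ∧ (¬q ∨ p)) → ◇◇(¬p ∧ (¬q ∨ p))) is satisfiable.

1. (q → ◇p) ∧ ¬(◇(¬p ∧ (¬q ∨ p)) → ◇◇(¬p ∧ (¬q ∨ p))), 0
2. q → ◇p, 0
3. ¬(◇(¬p ∧ (¬q ∨ p)) → ◇◇(¬p ∧ (¬q ∨ p))), 0
4. ◇(¬p ∧ (¬q ∨ p)), 0
5. ¬◇◇(¬p ∧ (¬q ∨ p)), 0
6. ¬◇(¬p ∧ (¬q ∨ p)), 0
7. ¬(¬p ∧ (¬q ∨ p)), 0
8. ◇p, 0
9. ¬(¬q ∨ p), 0
10. q, 0
11. ¬p, 0
12. ¬p ∧ (¬q ∨ p), 1
13. ¬p, 1
14. ¬q ∨ p, 1
15. ¬◇(¬p ∧ (¬q ∨ p)), 1
16. ¬(¬p ∧ (¬q ∨ p)), 1
17. ¬q, 1
18. ¬(¬q ∨ p), 1
19. q, 1
Accessibility: 0R0, 0R1, 1R1
Branch closes: q and ¬q both at 1.
(One branch shown.) All branches close.

Unsatisfiable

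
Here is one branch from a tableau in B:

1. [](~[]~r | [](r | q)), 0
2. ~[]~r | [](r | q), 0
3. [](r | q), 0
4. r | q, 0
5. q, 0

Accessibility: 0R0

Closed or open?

No, open

There is no literal clash: for every atom and world, at most one sign appears.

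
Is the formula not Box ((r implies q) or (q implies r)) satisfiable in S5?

Unsatisfiable (every branch closes)

1. not Box ((r implies q) or (q implies r)), 0
2. not ((r implies q) or (q implies r)), 1   [neg-Box-rule on 1: fresh world 1, 0R1]
3. not (r implies q), 1   [neg-or-rule on 2]
4. not (q implies r), 1   [neg-or-rule on 2]
5. r, 1   [neg-implies-rule on 3]
6. not q, 1   [neg-implies-rule on 3]
7. q, 1   [neg-implies-rule on 4]
8. not r, 1   [neg-implies-rule on 4]
Accessibility: 0R0, 0R1, 1R0, 1R1
Branch closes: q and not q both at 1.
(One branch shown.) All branches close.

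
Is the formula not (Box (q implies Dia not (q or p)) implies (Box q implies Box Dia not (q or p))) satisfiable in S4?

Unsatisfiable

1. not (Box (q implies Dia not (q or p)) implies (Box q implies Box Dia not (q or p))), u
2. Box (q implies Dia not (q or p)), u
3. not (Box q implies Box Dia not (q or p)), u
4. Box q, u
5. not Box Dia not (q or p), u
6. q implies Dia not (q or p), u
7. q, u
8. Dia not (q or p), u
9. not Dia not (q or p), v
10. q implies Dia not (q or p), v
11. q, v
12. q or p, v
13. Dia not (q or p), v
14. p, v
15. not (q or p), w
16. not q, w
17. not p, w
18. q implies Dia not (q or p), w
19. q, w
Accessibility: uRu, uRv, uRw, vRv, wRw
Branch closes: q and not q both at w.
All branches of the tableau close; one closing branch shown above.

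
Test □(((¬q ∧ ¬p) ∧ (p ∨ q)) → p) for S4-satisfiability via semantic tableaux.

1. □(((¬q ∧ ¬p) ∧ (p ∨ q)) → p), 0
2. ((¬q ∧ ¬p) ∧ (p ∨ q)) → p, 0   [□-rule on 1 via 0R0]
3. p, 0   [→-rule on 2 (branches; this branch)]
Accessibility: 0R0

Satisfiable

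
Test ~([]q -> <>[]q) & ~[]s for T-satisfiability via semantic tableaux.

Unsatisfiable (every branch closes)

1. ~([]q -> <>[]q) & ~[]s, 0
2. ~([]q -> <>[]q), 0   [&-rule on 1]
3. ~[]s, 0   [&-rule on 1]
4. []q, 0   [~->-rule on 2]
5. ~<>[]q, 0   [~->-rule on 2]
6. q, 0   [[]-rule on 4 via 0R0]
7. ~[]q, 0   [~<>-rule on 5 via 0R0]
8. ~s, 1   [~[]-rule on 3: fresh world 1, 0R1]
9. q, 1   [[]-rule on 4 via 0R1]
10. ~[]q, 1   [~<>-rule on 5 via 0R1]
11. ~q, 2   [~[]-rule on 7: fresh world 2, 0R2]
12. q, 2   [[]-rule on 4 via 0R2]
Accessibility: 0R0, 0R1, 0R2, 1R1, 2R2
Branch closes: q and ~q both at 2.
All branches of the tableau close; one closing branch shown above.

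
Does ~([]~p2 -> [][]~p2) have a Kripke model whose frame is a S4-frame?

1. ~([]~p2 -> [][]~p2), 0
2. []~p2, 0
3. ~[][]~p2, 0
4. ~p2, 0
5. ~[]~p2, 1
6. ~p2, 1
7. p2, 2
8. ~p2, 2
Accessibility: 0R0, 0R1, 0R2, 1R1, 1R2, 2R2
Branch closes: p2 and ~p2 both at 2.
Every branch closes; the branch above is one of them.

Unsatisfiable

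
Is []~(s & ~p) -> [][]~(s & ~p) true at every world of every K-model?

Tableau for the negation ~([]~(s & ~p) -> [][]~(s & ~p)):
1. ~([]~(s & ~p) -> [][]~(s & ~p)), w0
2. []~(s & ~p), w0   [~->-rule on 1]
3. ~[][]~(s & ~p), w0   [~->-rule on 1]
4. ~[]~(s & ~p), w1   [~[]-rule on 3: fresh world w1, w0Rw1]
5. ~(s & ~p), w1   [[]-rule on 2 via w0Rw1]
6. p, w1   [~&-rule on 5 (branches; this branch)]
7. s & ~p, w2   [~[]-rule on 4: fresh world w2, w1Rw2]
8. s, w2   [&-rule on 7]
9. ~p, w2   [&-rule on 7]
Accessibility: w0Rw1, w1Rw2
The negation has an open branch (countermodel exists).

Not valid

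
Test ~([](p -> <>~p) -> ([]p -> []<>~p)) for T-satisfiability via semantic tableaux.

Unsatisfiable

1. ~([](p -> <>~p) -> ([]p -> []<>~p)), w0
2. [](p -> <>~p), w0
3. ~([]p -> []<>~p), w0
4. []p, w0
5. ~[]<>~p, w0
6. p -> <>~p, w0
7. p, w0
8. <>~p, w0
9. ~<>~p, w1
10. p -> <>~p, w1
11. p, w1
12. <>~p, w1
13. ~p, w2
14. p -> <>~p, w2
15. p, w2
Accessibility: w0Rw0, w0Rw1, w0Rw2, w1Rw1, w2Rw2
Branch closes: p and ~p both at w2.
Every branch closes; the branch above is one of them.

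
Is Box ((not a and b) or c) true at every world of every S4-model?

Tableau for the negation not Box ((not a and b) or c):
1. not Box ((not a and b) or c), w0
2. not ((not a and b) or c), w1
3. not (not a and b), w1
4. not c, w1
5. not b, w1
Accessibility: w0Rw0, w0Rw1, w1Rw1
The negation has an open branch (countermodel exists).

No, not valid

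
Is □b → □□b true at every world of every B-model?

Invalid (countermodel exists)

Tableau for the negation ¬(□b → □□b):
1. ¬(□b → □□b), u
2. □b, u
3. ¬□□b, u
4. b, u
5. ¬□b, v
6. b, v
7. ¬b, w
Accessibility: uRu, uRv, vRu, vRv, vRw, wRv, wRw
The negation has an open branch (countermodel exists).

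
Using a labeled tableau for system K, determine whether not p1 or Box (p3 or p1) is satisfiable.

Satisfiable (open branch found)

1. not p1 or Box (p3 or p1), u
2. Box (p3 or p1), u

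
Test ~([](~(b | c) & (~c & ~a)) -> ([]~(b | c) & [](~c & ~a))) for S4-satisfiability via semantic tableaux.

Unsatisfiable

1. ~([](~(b | c) & (~c & ~a)) -> ([]~(b | c) & [](~c & ~a))), w0
2. [](~(b | c) & (~c & ~a)), w0
3. ~([]~(b | c) & [](~c & ~a)), w0
4. ~(b | c) & (~c & ~a), w0
5. ~(b | c), w0
6. ~c & ~a, w0
7. ~b, w0
8. ~c, w0
9. ~a, w0
10. ~[](~c & ~a), w0
11. ~(~c & ~a), w1
12. ~(b | c) & (~c & ~a), w1
13. ~(b | c), w1
14. ~c & ~a, w1
15. ~b, w1
16. ~c, w1
17. ~a, w1
18. a, w1
Accessibility: w0Rw0, w0Rw1, w1Rw1
Branch closes: a and ~a both at w1.
All branches of the tableau close; one closing branch shown above.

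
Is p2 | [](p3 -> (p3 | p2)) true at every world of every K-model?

Yes, valid

Tableau for the negation ~(p2 | [](p3 -> (p3 | p2))):
1. ~(p2 | [](p3 -> (p3 | p2))), u
2. ~p2, u
3. ~[](p3 -> (p3 | p2)), u
4. ~(p3 -> (p3 | p2)), v
5. p3, v
6. ~(p3 | p2), v
7. ~p3, v
8. ~p2, v
Accessibility: uRv
Branch closes: p3 and ~p3 both at v.
All branches of the negation close; one closing branch shown above.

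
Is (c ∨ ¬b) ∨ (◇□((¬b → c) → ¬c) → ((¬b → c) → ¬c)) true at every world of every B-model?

Tableau for the negation ¬((c ∨ ¬b) ∨ (◇□((¬b → c) → ¬c) → ((¬b → c) → ¬c))):
1. ¬((c ∨ ¬b) ∨ (◇□((¬b → c) → ¬c) → ((¬b → c) → ¬c))), w0
2. ¬(c ∨ ¬b), w0
3. ¬(◇□((¬b → c) → ¬c) → ((¬b → c) → ¬c)), w0
4. ¬c, w0
5. b, w0
6. ◇□((¬b → c) → ¬c), w0
7. ¬((¬b → c) → ¬c), w0
8. ¬b → c, w0
9. c, w0
Accessibility: w0Rw0
Branch closes: c and ¬c both at w0.
All branches of the negation close; one closing branch shown above.

Valid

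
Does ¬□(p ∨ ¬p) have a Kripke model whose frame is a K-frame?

Unsatisfiable

1. ¬□(p ∨ ¬p), w0
2. ¬(p ∨ ¬p), w1
3. ¬p, w1
4. p, w1
Accessibility: w0Rw1
Branch closes: p and ¬p both at w1.
(One branch shown.) All branches close.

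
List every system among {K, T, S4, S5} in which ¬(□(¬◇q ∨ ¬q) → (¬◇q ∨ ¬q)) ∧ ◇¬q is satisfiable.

T-tableau for the formula:
1. ¬(□(¬◇q ∨ ¬q) → (¬◇q ∨ ¬q)) ∧ ◇¬q, 0
2. ¬(□(¬◇q ∨ ¬q) → (¬◇q ∨ ¬q)), 0
3. ◇¬q, 0
4. □(¬◇q ∨ ¬q), 0
5. ¬(¬◇q ∨ ¬q), 0
6. ◇q, 0
7. q, 0
8. ¬◇q ∨ ¬q, 0
9. ¬◇q, 0
10. ¬q, 0
Accessibility: 0R0
Branch closes: q and ¬q both at 0.
Every branch closes (one shown): unsatisfiable in T, hence also in S4, S5 (every S4/S5-frame is a T-frame).
K-tableau for the formula:
1. ¬(□(¬◇q ∨ ¬q) → (¬◇q ∨ ¬q)) ∧ ◇¬q, 0
2. ¬(□(¬◇q ∨ ¬q) → (¬◇q ∨ ¬q)), 0
3. ◇¬q, 0
4. □(¬◇q ∨ ¬q), 0
5. ¬(¬◇q ∨ ¬q), 0
6. ◇q, 0
7. q, 0
8. ¬q, 1
9. ¬◇q ∨ ¬q, 1
10. q, 2
11. ¬◇q ∨ ¬q, 2
12. ¬◇q, 2
Accessibility: 0R1, 0R2
Complete open branch: satisfiable in K.

K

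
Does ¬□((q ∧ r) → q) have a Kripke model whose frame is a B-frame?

Unsatisfiable

1. ¬□((q ∧ r) → q), w0
2. ¬((q ∧ r) → q), w1   [¬□-rule on 1: fresh world w1, w0Rw1]
3. q ∧ r, w1   [¬→-rule on 2]
4. ¬q, w1   [¬→-rule on 2]
5. q, w1   [∧-rule on 3]
6. r, w1   [∧-rule on 3]
Accessibility: w0Rw0, w0Rw1, w1Rw0, w1Rw1
Branch closes: q and ¬q both at w1.
Every branch closes; the branch above is one of them.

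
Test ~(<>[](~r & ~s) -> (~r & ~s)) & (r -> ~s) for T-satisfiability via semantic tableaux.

1. ~(<>[](~r & ~s) -> (~r & ~s)) & (r -> ~s), u
2. ~(<>[](~r & ~s) -> (~r & ~s)), u   [&-rule on 1]
3. r -> ~s, u   [&-rule on 1]
4. <>[](~r & ~s), u   [~->-rule on 2]
5. ~(~r & ~s), u   [~->-rule on 2]
6. ~s, u   [->-rule on 3 (branches; this branch)]
7. r, u   [~&-rule on 5 (branches; this branch)]
8. [](~r & ~s), v   [<>-rule on 4: fresh world v, uRv]
9. ~r & ~s, v   [[]-rule on 8 via vRv]
10. ~r, v   [&-rule on 9]
11. ~s, v   [&-rule on 9]
Accessibility: uRu, uRv, vRv

Satisfiable (open branch found)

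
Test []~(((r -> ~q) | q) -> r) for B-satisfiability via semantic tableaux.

Satisfiable (open branch found)

1. []~(((r -> ~q) | q) -> r), u
2. ~(((r -> ~q) | q) -> r), u
3. (r -> ~q) | q, u
4. ~r, u
5. q, u
Accessibility: uRu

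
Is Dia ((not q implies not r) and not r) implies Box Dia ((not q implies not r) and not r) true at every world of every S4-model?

Tableau for the negation not (Dia ((not q implies not r) and not r) implies Box Dia ((not q implies not r) and not r)):
1. not (Dia ((not q implies not r) and not r) implies Box Dia ((not q implies not r) and not r)), u
2. Dia ((not q implies not r) and not r), u
3. not Box Dia ((not q implies not r) and not r), u
4. (not q implies not r) and not r, v
5. not q implies not r, v
6. not r, v
7. not Dia ((not q implies not r) and not r), w
8. not ((not q implies not r) and not r), w
9. r, w
Accessibility: uRu, uRv, uRw, vRv, wRw
The negation has an open branch (countermodel exists).

Invalid (countermodel exists)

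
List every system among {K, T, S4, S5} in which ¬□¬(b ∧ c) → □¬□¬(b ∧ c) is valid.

S5-tableau for the negation ¬(¬□¬(b ∧ c) → □¬□¬(b ∧ c)):
1. ¬(¬□¬(b ∧ c) → □¬□¬(b ∧ c)), u
2. ¬□¬(b ∧ c), u
3. ¬□¬□¬(b ∧ c), u
4. b ∧ c, v
5. b, v
6. c, v
7. □¬(b ∧ c), w
8. ¬(b ∧ c), u
9. ¬(b ∧ c), v
10. ¬(b ∧ c), w
11. ¬c, u
12. ¬c, v
Accessibility: uRu, uRv, uRw, vRu, vRv, vRw, wRu, wRv, wRw
Branch closes: c and ¬c both at v.
Every branch closes (one shown): valid in S5.
S4-tableau for the negation ¬(¬□¬(b ∧ c) → □¬□¬(b ∧ c)):
1. ¬(¬□¬(b ∧ c) → □¬□¬(b ∧ c)), u
2. ¬□¬(b ∧ c), u
3. ¬□¬□¬(b ∧ c), u
4. b ∧ c, v
5. b, v
6. c, v
7. □¬(b ∧ c), w
8. ¬(b ∧ c), w
9. ¬c, w
Accessibility: uRu, uRv, uRw, vRv, wRw
Complete open branch: countermodel on an S4-frame, so not valid in S4, nor in K, T (the same frame is also a K-frame and a T-frame).

S5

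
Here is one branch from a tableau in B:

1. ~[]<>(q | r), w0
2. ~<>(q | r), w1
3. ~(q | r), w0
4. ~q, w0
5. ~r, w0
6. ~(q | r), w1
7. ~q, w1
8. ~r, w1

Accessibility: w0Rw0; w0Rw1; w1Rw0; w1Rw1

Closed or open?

There is no literal clash: for every atom and world, at most one sign appears.

Not closed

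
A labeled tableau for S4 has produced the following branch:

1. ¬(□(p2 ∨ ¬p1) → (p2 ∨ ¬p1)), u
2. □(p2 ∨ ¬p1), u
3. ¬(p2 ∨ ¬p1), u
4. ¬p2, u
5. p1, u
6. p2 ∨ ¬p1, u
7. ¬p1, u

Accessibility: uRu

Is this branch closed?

Both p1 and ¬p1 appear at u.

Yes, closed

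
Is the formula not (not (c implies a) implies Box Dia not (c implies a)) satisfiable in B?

Unsatisfiable (every branch closes)

1. not (not (c implies a) implies Box Dia not (c implies a)), w0
2. not (c implies a), w0   [neg-implies-rule on 1]
3. not Box Dia not (c implies a), w0   [neg-implies-rule on 1]
4. c, w0   [neg-implies-rule on 2]
5. not a, w0   [neg-implies-rule on 2]
6. not Dia not (c implies a), w1   [neg-Box-rule on 3: fresh world w1, w0Rw1]
7. c implies a, w0   [neg-Dia-rule on 6 via w1Rw0]
8. c implies a, w1   [neg-Dia-rule on 6 via w1Rw1]
9. a, w0   [implies-rule on 7 (branches; this branch)]
Accessibility: w0Rw0, w0Rw1, w1Rw0, w1Rw1
Branch closes: a and not a both at w0.
Every branch closes; the branch above is one of them.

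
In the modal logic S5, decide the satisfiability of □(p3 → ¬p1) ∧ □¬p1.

1. □(p3 → ¬p1) ∧ □¬p1, w0
2. □(p3 → ¬p1), w0
3. □¬p1, w0
4. p3 → ¬p1, w0
5. ¬p1, w0
Accessibility: w0Rw0

Yes, satisfiable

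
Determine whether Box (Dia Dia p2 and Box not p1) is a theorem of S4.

Tableau for the negation not Box (Dia Dia p2 and Box not p1):
1. not Box (Dia Dia p2 and Box not p1), w0
2. not (Dia Dia p2 and Box not p1), w1   [neg-Box-rule on 1: fresh world w1, w0Rw1]
3. not Box not p1, w1   [neg-and-rule on 2 (branches; this branch)]
4. p1, w2   [neg-Box-rule on 3: fresh world w2, w1Rw2]
Accessibility: w0Rw0, w0Rw1, w0Rw2, w1Rw1, w1Rw2, w2Rw2
The negation has an open branch (countermodel exists).

No, not valid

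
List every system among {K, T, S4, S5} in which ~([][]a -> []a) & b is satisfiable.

K-tableau for the formula:
1. ~([][]a -> []a) & b, 0
2. ~([][]a -> []a), 0   [&-rule on 1]
3. b, 0   [&-rule on 1]
4. [][]a, 0   [~->-rule on 2]
5. ~[]a, 0   [~->-rule on 2]
6. ~a, 1   [~[]-rule on 5: fresh world 1, 0R1]
7. []a, 1   [[]-rule on 4 via 0R1]
Accessibility: 0R1
Complete open branch: satisfiable in K.
T-tableau for the formula:
1. ~([][]a -> []a) & b, 0
2. ~([][]a -> []a), 0   [&-rule on 1]
3. b, 0   [&-rule on 1]
4. [][]a, 0   [~->-rule on 2]
5. ~[]a, 0   [~->-rule on 2]
6. []a, 0   [[]-rule on 4 via 0R0]
7. a, 0   [[]-rule on 6 via 0R0]
8. ~a, 1   [~[]-rule on 5: fresh world 1, 0R1]
9. []a, 1   [[]-rule on 4 via 0R1]
10. a, 1   [[]-rule on 6 via 0R1]
Accessibility: 0R0, 0R1, 1R1
Branch closes: a and ~a both at 1.
Every branch closes (one shown): unsatisfiable in T, hence also in S4, S5 (every S4/S5-frame is a T-frame).

K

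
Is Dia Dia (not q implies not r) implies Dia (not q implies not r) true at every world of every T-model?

Tableau for the negation not (Dia Dia (not q implies not r) implies Dia (not q implies not r)):
1. not (Dia Dia (not q implies not r) implies Dia (not q implies not r)), 0
2. Dia Dia (not q implies not r), 0
3. not Dia (not q implies not r), 0
4. not (not q implies not r), 0
5. not q, 0
6. r, 0
7. Dia (not q implies not r), 1
8. not (not q implies not r), 1
9. not q, 1
10. r, 1
11. not q implies not r, 2
12. not r, 2
Accessibility: 0R0, 0R1, 1R1, 1R2, 2R2
The negation has an open branch (countermodel exists).

Invalid (countermodel exists)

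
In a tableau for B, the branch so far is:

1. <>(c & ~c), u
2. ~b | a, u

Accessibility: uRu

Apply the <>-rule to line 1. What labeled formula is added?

a fresh world v with uRv, and c & ~c at v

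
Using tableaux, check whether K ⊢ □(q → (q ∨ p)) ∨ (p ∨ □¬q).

Tableau for the negation ¬(□(q → (q ∨ p)) ∨ (p ∨ □¬q)):
1. ¬(□(q → (q ∨ p)) ∨ (p ∨ □¬q)), w0
2. ¬□(q → (q ∨ p)), w0
3. ¬(p ∨ □¬q), w0
4. ¬p, w0
5. ¬□¬q, w0
6. ¬(q → (q ∨ p)), w1
7. q, w1
8. ¬(q ∨ p), w1
9. ¬q, w1
10. ¬p, w1
Accessibility: w0Rw1
Branch closes: q and ¬q both at w1.
All branches of the negation close; one closing branch shown above.

Valid in K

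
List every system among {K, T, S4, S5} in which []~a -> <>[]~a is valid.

T, S4, S5

K-tableau for the negation ~([]~a -> <>[]~a):
1. ~([]~a -> <>[]~a), 0
2. []~a, 0   [~->-rule on 1]
3. ~<>[]~a, 0   [~->-rule on 1]
Complete open branch: countermodel on a K-frame, so not valid in K.
T-tableau for the negation ~([]~a -> <>[]~a):
1. ~([]~a -> <>[]~a), 0
2. []~a, 0   [~->-rule on 1]
3. ~<>[]~a, 0   [~->-rule on 1]
4. ~a, 0   [[]-rule on 2 via 0R0]
5. ~[]~a, 0   [~<>-rule on 3 via 0R0]
6. a, 1   [~[]-rule on 5: fresh world 1, 0R1]
7. ~a, 1   [[]-rule on 2 via 0R1]
Accessibility: 0R0, 0R1, 1R1
Branch closes: a and ~a both at 1.
Every branch closes (one shown): valid in T, hence also in S4, S5 (every theorem of T is a theorem of S4 and S5).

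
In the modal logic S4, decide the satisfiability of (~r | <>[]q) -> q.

Satisfiable

1. (~r | <>[]q) -> q, 0
2. q, 0
Accessibility: 0R0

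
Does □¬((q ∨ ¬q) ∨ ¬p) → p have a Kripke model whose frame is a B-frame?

1. □¬((q ∨ ¬q) ∨ ¬p) → p, 0
2. p, 0
Accessibility: 0R0

Yes, satisfiable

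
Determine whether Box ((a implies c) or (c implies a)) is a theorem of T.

Tableau for the negation not Box ((a implies c) or (c implies a)):
1. not Box ((a implies c) or (c implies a)), 0
2. not ((a implies c) or (c implies a)), 1   [neg-Box-rule on 1: fresh world 1, 0R1]
3. not (a implies c), 1   [neg-or-rule on 2]
4. not (c implies a), 1   [neg-or-rule on 2]
5. a, 1   [neg-implies-rule on 3]
6. not c, 1   [neg-implies-rule on 3]
7. c, 1   [neg-implies-rule on 4]
8. not a, 1   [neg-implies-rule on 4]
Accessibility: 0R0, 0R1, 1R1
Branch closes: c and not c both at 1.
Every branch of the negation's tableau closes; the branch above is one of them.

Yes, valid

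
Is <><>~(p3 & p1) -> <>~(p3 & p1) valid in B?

Not valid

Tableau for the negation ~(<><>~(p3 & p1) -> <>~(p3 & p1)):
1. ~(<><>~(p3 & p1) -> <>~(p3 & p1)), u
2. <><>~(p3 & p1), u
3. ~<>~(p3 & p1), u
4. p3 & p1, u
5. p3, u
6. p1, u
7. <>~(p3 & p1), v
8. p3 & p1, v
9. p3, v
10. p1, v
11. ~(p3 & p1), w
12. ~p1, w
Accessibility: uRu, uRv, vRu, vRv, vRw, wRv, wRw
The negation has an open branch (countermodel exists).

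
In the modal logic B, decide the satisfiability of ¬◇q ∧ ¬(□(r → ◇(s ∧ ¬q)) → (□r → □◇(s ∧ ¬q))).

No, unsatisfiable

1. ¬◇q ∧ ¬(□(r → ◇(s ∧ ¬q)) → (□r → □◇(s ∧ ¬q))), u
2. ¬◇q, u
3. ¬(□(r → ◇(s ∧ ¬q)) → (□r → □◇(s ∧ ¬q))), u
4. □(r → ◇(s ∧ ¬q)), u
5. ¬(□r → □◇(s ∧ ¬q)), u
6. □r, u
7. ¬□◇(s ∧ ¬q), u
8. ¬q, u
9. r → ◇(s ∧ ¬q), u
10. r, u
11. ◇(s ∧ ¬q), u
12. ¬◇(s ∧ ¬q), v
13. ¬q, v
14. r → ◇(s ∧ ¬q), v
15. r, v
16. ¬(s ∧ ¬q), u
17. ¬(s ∧ ¬q), v
18. ◇(s ∧ ¬q), v
19. ¬s, u
20. ¬s, v
21. s ∧ ¬q, w
22. s, w
23. ¬q, w
24. r → ◇(s ∧ ¬q), w
25. r, w
26. ◇(s ∧ ¬q), w
27. s ∧ ¬q, x
28. s, x
29. ¬q, x
30. ¬(s ∧ ¬q), x
31. q, x
Accessibility: uRu, uRv, uRw, vRu, vRv, vRx, wRu, wRw, xRv, xRx
Branch closes: q and ¬q both at x.
All branches of the tableau close; one closing branch shown above.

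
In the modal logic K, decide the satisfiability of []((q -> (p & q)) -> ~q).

1. []((q -> (p & q)) -> ~q), w0

Yes, satisfiable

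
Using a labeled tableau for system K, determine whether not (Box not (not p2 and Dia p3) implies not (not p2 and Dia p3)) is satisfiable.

1. not (Box not (not p2 and Dia p3) implies not (not p2 and Dia p3)), u
2. Box not (not p2 and Dia p3), u
3. not p2 and Dia p3, u
4. not p2, u
5. Dia p3, u
6. p3, v
7. not (not p2 and Dia p3), v
8. not Dia p3, v
Accessibility: uRv

Yes, satisfiable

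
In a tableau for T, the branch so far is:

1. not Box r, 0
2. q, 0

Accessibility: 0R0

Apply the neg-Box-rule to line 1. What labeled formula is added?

a fresh world 1 with 0R1, and not r at 1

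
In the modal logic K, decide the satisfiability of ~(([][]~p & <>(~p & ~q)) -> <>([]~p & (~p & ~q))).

Unsatisfiable

1. ~(([][]~p & <>(~p & ~q)) -> <>([]~p & (~p & ~q))), w0
2. [][]~p & <>(~p & ~q), w0
3. ~<>([]~p & (~p & ~q)), w0
4. [][]~p, w0
5. <>(~p & ~q), w0
6. ~p & ~q, w1
7. ~p, w1
8. ~q, w1
9. ~([]~p & (~p & ~q)), w1
10. []~p, w1
11. ~[]~p, w1
12. p, w2
13. ~p, w2
Accessibility: w0Rw1, w1Rw2
Branch closes: p and ~p both at w2.
Every branch closes; the branch above is one of them.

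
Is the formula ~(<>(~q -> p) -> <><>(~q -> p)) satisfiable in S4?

Unsatisfiable (every branch closes)

1. ~(<>(~q -> p) -> <><>(~q -> p)), u
2. <>(~q -> p), u   [~->-rule on 1]
3. ~<><>(~q -> p), u   [~->-rule on 1]
4. ~<>(~q -> p), u   [~<>-rule on 3 via uRu]
5. ~(~q -> p), u   [~<>-rule on 4 via uRu]
6. ~q, u   [~->-rule on 5]
7. ~p, u   [~->-rule on 5]
8. ~q -> p, v   [<>-rule on 2: fresh world v, uRv]
9. ~<>(~q -> p), v   [~<>-rule on 3 via uRv]
10. ~(~q -> p), v   [~<>-rule on 4 via uRv]
11. ~q, v   [~->-rule on 10]
12. ~p, v   [~->-rule on 10]
13. p, v   [->-rule on 8 (branches; this branch)]
Accessibility: uRu, uRv, vRv
Branch closes: p and ~p both at v.
All branches of the tableau close; one closing branch shown above.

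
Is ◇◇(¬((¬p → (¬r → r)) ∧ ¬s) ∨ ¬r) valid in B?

Invalid (countermodel exists)

Tableau for the negation ¬◇◇(¬((¬p → (¬r → r)) ∧ ¬s) ∨ ¬r):
1. ¬◇◇(¬((¬p → (¬r → r)) ∧ ¬s) ∨ ¬r), w0
2. ¬◇(¬((¬p → (¬r → r)) ∧ ¬s) ∨ ¬r), w0
3. ¬(¬((¬p → (¬r → r)) ∧ ¬s) ∨ ¬r), w0
4. (¬p → (¬r → r)) ∧ ¬s, w0
5. r, w0
6. ¬p → (¬r → r), w0
7. ¬s, w0
8. ¬r → r, w0
Accessibility: w0Rw0
The negation has an open branch (countermodel exists).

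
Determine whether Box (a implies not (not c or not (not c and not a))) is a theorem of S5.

Tableau for the negation not Box (a implies not (not c or not (not c and not a))):
1. not Box (a implies not (not c or not (not c and not a))), w0
2. not (a implies not (not c or not (not c and not a))), w1
3. a, w1
4. not c or not (not c and not a), w1
5. not (not c and not a), w1
Accessibility: w0Rw0, w0Rw1, w1Rw0, w1Rw1
The negation has an open branch (countermodel exists).

Invalid (countermodel exists)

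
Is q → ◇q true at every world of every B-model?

Valid in B

Tableau for the negation ¬(q → ◇q):
1. ¬(q → ◇q), 0
2. q, 0
3. ¬◇q, 0
4. ¬q, 0
Accessibility: 0R0
Branch closes: q and ¬q both at 0.
Every branch of the negation's tableau closes; the branch above is one of them.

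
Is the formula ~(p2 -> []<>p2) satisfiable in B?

1. ~(p2 -> []<>p2), u
2. p2, u   [~->-rule on 1]
3. ~[]<>p2, u   [~->-rule on 1]
4. ~<>p2, v   [~[]-rule on 3: fresh world v, uRv]
5. ~p2, u   [~<>-rule on 4 via vRu]
Accessibility: uRu, uRv, vRu, vRv
Branch closes: p2 and ~p2 both at u.
(One branch shown.) All branches close.

Unsatisfiable (every branch closes)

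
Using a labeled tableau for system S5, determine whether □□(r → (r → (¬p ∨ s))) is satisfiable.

1. □□(r → (r → (¬p ∨ s))), w0
2. □(r → (r → (¬p ∨ s))), w0   [□-rule on 1 via w0Rw0]
3. r → (r → (¬p ∨ s)), w0   [□-rule on 2 via w0Rw0]
4. r → (¬p ∨ s), w0   [→-rule on 3 (branches; this branch)]
5. ¬p ∨ s, w0   [→-rule on 4 (branches; this branch)]
6. s, w0   [∨-rule on 5 (branches; this branch)]
Accessibility: w0Rw0

Satisfiable (open branch found)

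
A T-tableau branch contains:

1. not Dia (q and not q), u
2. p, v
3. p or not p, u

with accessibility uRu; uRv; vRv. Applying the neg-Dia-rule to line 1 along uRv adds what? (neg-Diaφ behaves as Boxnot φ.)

not (q and not q), v

neg-Diaφ behaves as Boxnot φ: propagate the negated body to each accessible world.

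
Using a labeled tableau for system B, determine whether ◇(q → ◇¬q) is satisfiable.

Satisfiable (open branch found)

1. ◇(q → ◇¬q), 0
2. q → ◇¬q, 1
3. ◇¬q, 1
4. ¬q, 2
Accessibility: 0R0, 0R1, 1R0, 1R1, 1R2, 2R1, 2R2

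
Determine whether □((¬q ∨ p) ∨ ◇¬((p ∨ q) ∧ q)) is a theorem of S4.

No, not valid

Tableau for the negation ¬□((¬q ∨ p) ∨ ◇¬((p ∨ q) ∧ q)):
1. ¬□((¬q ∨ p) ∨ ◇¬((p ∨ q) ∧ q)), w0
2. ¬((¬q ∨ p) ∨ ◇¬((p ∨ q) ∧ q)), w1
3. ¬(¬q ∨ p), w1
4. ¬◇¬((p ∨ q) ∧ q), w1
5. q, w1
6. ¬p, w1
7. (p ∨ q) ∧ q, w1
8. p ∨ q, w1
Accessibility: w0Rw0, w0Rw1, w1Rw1
The negation has an open branch (countermodel exists).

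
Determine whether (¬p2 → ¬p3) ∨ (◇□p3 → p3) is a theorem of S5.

Yes, valid

Tableau for the negation ¬((¬p2 → ¬p3) ∨ (◇□p3 → p3)):
1. ¬((¬p2 → ¬p3) ∨ (◇□p3 → p3)), u
2. ¬(¬p2 → ¬p3), u
3. ¬(◇□p3 → p3), u
4. ¬p2, u
5. p3, u
6. ◇□p3, u
7. ¬p3, u
Accessibility: uRu
Branch closes: p3 and ¬p3 both at u.
Every branch of the negation's tableau closes; the branch above is one of them.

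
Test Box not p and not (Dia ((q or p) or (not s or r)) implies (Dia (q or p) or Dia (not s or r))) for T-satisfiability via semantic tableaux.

No, unsatisfiable

1. Box not p and not (Dia ((q or p) or (not s or r)) implies (Dia (q or p) or Dia (not s or r))), 0
2. Box not p, 0
3. not (Dia ((q or p) or (not s or r)) implies (Dia (q or p) or Dia (not s or r))), 0
4. Dia ((q or p) or (not s or r)), 0
5. not (Dia (q or p) or Dia (not s or r)), 0
6. not Dia (q or p), 0
7. not Dia (not s or r), 0
8. not p, 0
9. not (q or p), 0
10. not q, 0
11. not (not s or r), 0
12. s, 0
13. not r, 0
14. (q or p) or (not s or r), 1
15. not p, 1
16. not (q or p), 1
17. not q, 1
18. not (not s or r), 1
19. s, 1
20. not r, 1
21. not s or r, 1
22. r, 1
Accessibility: 0R0, 0R1, 1R1
Branch closes: r and not r both at 1.
All branches of the tableau close; one closing branch shown above.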